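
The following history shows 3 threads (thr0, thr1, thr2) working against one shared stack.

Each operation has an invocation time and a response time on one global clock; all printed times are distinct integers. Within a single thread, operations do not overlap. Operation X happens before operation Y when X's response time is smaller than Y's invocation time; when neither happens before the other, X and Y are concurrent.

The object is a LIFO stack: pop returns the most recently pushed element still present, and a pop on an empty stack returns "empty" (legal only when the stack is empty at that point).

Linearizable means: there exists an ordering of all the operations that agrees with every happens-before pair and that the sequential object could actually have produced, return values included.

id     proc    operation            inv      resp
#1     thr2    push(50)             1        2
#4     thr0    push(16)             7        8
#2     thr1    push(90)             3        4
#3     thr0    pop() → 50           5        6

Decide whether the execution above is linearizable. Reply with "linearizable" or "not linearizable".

prefix check: 1..5 passes, 1..6 fails once #3's time-6 response joins
the sole real-time-consistent order of 3 completed operations fails the stack replay
take #1, #2, #3: step 3 already fails, because #3 pop() → 50 cannot occur there

not linearizable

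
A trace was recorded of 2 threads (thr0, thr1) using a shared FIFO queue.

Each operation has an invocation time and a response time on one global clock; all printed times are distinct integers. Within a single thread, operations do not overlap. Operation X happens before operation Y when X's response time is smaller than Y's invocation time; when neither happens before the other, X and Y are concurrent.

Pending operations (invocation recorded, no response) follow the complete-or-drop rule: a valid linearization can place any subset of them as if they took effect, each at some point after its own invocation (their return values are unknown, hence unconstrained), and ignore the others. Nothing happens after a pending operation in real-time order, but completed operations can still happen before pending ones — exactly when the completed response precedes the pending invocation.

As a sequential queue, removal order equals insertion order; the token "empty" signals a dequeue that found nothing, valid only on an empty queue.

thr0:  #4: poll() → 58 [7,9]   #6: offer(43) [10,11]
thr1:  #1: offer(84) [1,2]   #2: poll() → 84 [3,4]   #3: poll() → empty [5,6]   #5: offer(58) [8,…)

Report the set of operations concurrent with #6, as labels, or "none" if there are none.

#6 spans [10,11]; an op avoiding the whole window 10..11 is ordered, any other is concurrent
#1 [1,2]: before
#2 [3,4]: before
#3 [5,6]: before
#4 [7,9]: before
#5 [8,…): concurrent

#5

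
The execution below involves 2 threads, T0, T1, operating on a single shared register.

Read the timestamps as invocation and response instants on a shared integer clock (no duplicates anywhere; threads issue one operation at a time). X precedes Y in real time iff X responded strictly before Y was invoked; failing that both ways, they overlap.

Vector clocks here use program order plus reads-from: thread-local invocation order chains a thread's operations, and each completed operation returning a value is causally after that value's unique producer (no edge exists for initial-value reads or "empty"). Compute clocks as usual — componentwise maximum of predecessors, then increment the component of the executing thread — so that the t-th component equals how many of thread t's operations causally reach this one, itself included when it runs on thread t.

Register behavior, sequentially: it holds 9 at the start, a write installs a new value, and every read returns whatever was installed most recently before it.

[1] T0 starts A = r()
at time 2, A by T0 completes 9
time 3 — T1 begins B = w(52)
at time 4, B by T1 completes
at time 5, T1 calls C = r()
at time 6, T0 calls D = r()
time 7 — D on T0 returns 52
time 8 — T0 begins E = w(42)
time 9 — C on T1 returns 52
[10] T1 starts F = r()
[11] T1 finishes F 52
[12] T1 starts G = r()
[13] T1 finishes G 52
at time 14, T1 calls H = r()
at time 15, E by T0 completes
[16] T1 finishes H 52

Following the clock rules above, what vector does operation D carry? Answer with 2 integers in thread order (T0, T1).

B, invoked 3, has no incoming edges; only T1's bump applies → (0, 1)
A, invoked 1, has no incoming edges; only T0's bump applies → (1, 0)
VC(C, invoked at 5): max of VC(B)=(0, 1), then +1 on thread T1 → (0, 2)
VC(F, invoked at 10): max of VC(B)=(0, 1), VC(C)=(0, 2), then +1 on thread T1 → (0, 3)
VC(D, invoked at 6): max of VC(A)=(1, 0), VC(B)=(0, 1), then +1 on thread T0 → (2, 1)
VC(G, invoked at 12): max of VC(B)=(0, 1), VC(F)=(0, 3), then +1 on thread T1 → (0, 4)
VC(E, invoked at 8): max of VC(D)=(2, 1), then +1 on thread T0 → (3, 1)
VC(H, invoked at 14): max of VC(B)=(0, 1), VC(G)=(0, 4), then +1 on thread T1 → (0, 5)
target: VC(D) = (2, 1)

(2, 1)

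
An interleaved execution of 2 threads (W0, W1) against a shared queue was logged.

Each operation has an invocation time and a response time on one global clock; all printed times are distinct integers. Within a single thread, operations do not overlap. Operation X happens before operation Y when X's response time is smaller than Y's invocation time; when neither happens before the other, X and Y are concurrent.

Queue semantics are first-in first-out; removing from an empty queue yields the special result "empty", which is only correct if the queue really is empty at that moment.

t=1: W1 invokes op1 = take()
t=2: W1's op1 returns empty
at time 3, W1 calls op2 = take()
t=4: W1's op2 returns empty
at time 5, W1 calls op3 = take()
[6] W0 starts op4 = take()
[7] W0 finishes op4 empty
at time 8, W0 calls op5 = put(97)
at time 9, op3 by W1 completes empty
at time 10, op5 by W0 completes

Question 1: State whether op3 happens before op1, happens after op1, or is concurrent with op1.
op3 spans [5,9], op1 spans [1,2]
resp(op1)=2 < inv(op3)=5

after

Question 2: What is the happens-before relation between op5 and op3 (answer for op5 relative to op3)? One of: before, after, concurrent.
op5 spans [8,10], op3 spans [5,9]
the intervals overlap in both directions

concurrent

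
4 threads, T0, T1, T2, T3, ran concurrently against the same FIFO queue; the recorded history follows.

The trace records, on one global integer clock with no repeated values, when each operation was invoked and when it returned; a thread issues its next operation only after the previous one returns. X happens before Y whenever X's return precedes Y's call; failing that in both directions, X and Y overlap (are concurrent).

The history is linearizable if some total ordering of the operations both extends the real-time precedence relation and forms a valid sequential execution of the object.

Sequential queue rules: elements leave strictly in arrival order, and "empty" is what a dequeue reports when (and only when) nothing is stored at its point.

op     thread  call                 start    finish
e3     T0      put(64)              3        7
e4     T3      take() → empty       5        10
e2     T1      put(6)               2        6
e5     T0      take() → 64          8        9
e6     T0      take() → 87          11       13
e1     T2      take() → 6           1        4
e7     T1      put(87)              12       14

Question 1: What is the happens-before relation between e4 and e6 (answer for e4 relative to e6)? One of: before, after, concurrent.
e4 spans [5,10], e6 spans [11,13]
resp(e4)=10 < inv(e6)=11

before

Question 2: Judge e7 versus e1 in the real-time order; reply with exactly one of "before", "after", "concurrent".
e7 spans [12,14], e1 spans [1,4]
resp(e1)=4 < inv(e7)=12

after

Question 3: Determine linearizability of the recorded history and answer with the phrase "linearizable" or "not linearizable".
a witness: e2, e1, e3, e5, e4, e7, e6
1. e2 put(6), leaving queue <6>
2. e1 take() → 6, leaving queue <>
3. e3 put(64), leaving queue <64>
4. e5 take() → 64, leaving queue <>
5. e4 take() → empty, leaving queue <>
6. e7 put(87), leaving queue <87>
7. e6 take() → 87, leaving queue <>

linearizable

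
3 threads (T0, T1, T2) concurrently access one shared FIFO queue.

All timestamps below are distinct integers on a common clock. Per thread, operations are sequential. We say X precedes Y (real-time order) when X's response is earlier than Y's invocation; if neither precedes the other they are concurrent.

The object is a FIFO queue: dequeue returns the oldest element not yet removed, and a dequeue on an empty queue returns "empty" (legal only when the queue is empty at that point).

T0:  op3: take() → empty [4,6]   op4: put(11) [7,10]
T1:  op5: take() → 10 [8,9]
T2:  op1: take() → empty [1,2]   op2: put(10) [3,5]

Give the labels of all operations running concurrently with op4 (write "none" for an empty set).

op5

op4 runs from 7 to 10; window-overlapping ops are concurrent
op1 [1,2]: before
op2 [3,5]: before
op3 [4,6]: before
op5 [8,9]: concurrent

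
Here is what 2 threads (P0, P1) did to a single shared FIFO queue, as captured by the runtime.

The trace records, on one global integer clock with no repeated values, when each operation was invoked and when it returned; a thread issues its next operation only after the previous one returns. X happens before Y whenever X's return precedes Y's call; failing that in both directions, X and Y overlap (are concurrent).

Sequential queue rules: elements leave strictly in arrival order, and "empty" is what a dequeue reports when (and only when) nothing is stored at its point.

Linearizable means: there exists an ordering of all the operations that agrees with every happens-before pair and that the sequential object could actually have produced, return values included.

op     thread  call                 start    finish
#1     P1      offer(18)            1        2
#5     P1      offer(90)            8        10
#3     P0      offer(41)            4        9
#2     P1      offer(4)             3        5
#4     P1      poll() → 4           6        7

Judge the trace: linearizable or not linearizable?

not linearizable

cut after 6 events: linearizable; cut after 7 events (#4 responds, time 7): not linearizable
the completed operations (3 total) allow one real-time order; the FIFO queue replay rejects it
completion choices over the 1 pending operation (#3) were checked; none helps
sample order #1, #2, #4 (pending dropped) stalls at step 3 — #4 poll() → 4 has no legal effect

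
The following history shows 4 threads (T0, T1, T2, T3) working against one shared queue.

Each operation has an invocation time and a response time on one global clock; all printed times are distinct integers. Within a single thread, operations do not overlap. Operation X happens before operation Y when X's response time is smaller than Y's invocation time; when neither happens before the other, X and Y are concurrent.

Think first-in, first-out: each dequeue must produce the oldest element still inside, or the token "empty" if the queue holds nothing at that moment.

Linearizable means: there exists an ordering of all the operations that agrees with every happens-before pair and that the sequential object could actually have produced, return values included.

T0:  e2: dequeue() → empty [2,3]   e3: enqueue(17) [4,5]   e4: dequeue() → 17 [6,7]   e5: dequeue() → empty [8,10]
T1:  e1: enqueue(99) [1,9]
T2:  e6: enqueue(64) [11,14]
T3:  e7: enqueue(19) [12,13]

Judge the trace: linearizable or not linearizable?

linearizable

one valid linearization: e2, e3, e4, e5, e1, e6, e7
step 1: e2 dequeue() → empty — queue <>
step 2: e3 enqueue(17) — queue <17>
step 3: e4 dequeue() → 17 — queue <>
step 4: e5 dequeue() → empty — queue <>
step 5: e1 enqueue(99) — queue <99>
step 6: e6 enqueue(64) — queue <99,64>
step 7: e7 enqueue(19) — queue <99,64,19>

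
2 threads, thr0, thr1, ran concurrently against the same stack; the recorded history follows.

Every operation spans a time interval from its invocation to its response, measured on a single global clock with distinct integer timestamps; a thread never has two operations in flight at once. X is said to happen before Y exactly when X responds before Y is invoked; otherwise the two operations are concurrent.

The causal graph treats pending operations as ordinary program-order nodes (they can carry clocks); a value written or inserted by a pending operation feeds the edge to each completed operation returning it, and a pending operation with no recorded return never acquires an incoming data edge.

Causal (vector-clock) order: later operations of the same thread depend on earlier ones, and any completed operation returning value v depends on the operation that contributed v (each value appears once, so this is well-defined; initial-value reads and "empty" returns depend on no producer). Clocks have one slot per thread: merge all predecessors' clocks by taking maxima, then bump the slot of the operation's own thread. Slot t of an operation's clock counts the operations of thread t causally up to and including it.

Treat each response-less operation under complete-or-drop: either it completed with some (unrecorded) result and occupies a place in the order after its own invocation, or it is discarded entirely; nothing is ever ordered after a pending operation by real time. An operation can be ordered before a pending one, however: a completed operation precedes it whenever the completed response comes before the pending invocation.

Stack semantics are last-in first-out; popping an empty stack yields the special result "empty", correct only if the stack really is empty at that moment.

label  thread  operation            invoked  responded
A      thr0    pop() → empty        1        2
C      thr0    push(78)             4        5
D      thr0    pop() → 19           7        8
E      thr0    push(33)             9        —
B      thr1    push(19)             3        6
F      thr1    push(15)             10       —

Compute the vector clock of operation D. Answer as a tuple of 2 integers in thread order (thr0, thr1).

B (invocation 3): nothing precedes it; thr1's component alone gives (0, 1)
A (invocation 1): nothing precedes it; thr0's component alone gives (1, 0)
merge at F (invoked 10): VC(B)=(0, 1), own-thread bump on thr1 → (0, 2)
merge at C (invoked 4): VC(A)=(1, 0), own-thread bump on thr0 → (2, 0)
merge at D (invoked 7): VC(B)=(0, 1), VC(C)=(2, 0), own-thread bump on thr0 → (3, 1)
merge at E (invoked 9): VC(D)=(3, 1), own-thread bump on thr0 → (4, 1)
target: VC(D) = (3, 1)

(3, 1)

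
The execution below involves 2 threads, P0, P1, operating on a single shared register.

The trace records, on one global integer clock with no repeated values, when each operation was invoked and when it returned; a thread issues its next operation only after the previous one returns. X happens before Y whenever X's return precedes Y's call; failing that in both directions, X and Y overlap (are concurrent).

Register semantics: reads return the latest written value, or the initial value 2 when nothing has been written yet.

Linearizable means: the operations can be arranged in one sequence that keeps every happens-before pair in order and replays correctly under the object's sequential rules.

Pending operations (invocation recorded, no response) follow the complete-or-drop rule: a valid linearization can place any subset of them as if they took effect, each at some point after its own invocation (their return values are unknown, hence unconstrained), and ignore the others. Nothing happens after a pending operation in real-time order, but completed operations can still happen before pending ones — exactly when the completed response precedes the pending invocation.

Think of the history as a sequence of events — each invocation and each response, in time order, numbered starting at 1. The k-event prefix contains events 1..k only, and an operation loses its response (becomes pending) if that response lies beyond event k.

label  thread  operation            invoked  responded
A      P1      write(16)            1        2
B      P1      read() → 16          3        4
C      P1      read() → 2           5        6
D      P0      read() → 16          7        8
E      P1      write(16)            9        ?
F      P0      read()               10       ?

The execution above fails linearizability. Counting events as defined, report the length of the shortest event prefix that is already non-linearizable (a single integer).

6

events 1..5 are still linearizable — one witness is A, B:
after step 1 (A write(16)): value 16
after step 2 (B read() → 16): value 16
with event 6 included (C responding at time 6), all real-time-consistent orders fail
one such order, A, B, C, breaks at step 3 where C read() → 2 is illegal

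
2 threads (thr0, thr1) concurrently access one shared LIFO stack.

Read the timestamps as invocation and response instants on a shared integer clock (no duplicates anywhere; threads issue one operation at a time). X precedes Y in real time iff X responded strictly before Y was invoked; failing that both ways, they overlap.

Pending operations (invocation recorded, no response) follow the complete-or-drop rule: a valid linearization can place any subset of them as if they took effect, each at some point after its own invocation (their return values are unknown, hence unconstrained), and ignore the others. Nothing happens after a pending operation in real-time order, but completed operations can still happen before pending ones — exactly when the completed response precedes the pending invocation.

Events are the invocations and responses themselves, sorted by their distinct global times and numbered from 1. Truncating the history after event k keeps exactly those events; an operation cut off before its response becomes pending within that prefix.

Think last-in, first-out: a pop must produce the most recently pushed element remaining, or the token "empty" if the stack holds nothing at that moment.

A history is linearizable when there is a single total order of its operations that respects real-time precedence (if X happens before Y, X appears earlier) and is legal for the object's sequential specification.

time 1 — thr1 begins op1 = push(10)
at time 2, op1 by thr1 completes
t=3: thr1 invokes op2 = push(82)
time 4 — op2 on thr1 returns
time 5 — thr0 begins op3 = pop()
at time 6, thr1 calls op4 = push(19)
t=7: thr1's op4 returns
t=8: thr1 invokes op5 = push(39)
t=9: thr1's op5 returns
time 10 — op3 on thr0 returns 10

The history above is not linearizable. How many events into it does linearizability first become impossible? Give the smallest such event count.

events 1..9 are linearizable; a witness order is op1, op2, op3, op4, op5:
after step 1 (op1 push(10)): stack <10>
after step 2 (op2 push(82)): stack <10,82>
after step 3 (op3 pop() (pending, included)): stack <10>
after step 4 (op4 push(19)): stack <10,19>
after step 5 (op5 push(39)): stack <10,19,39>
once event 10 joins (op3's response, time 10), exhaustive search finds no witness
sample order op1, op2, op3, op4, op5 stalls at step 3 — op3 pop() → 10 has no legal effect
sample order op1, op2, op4, op3, op5 stalls at step 4 — op3 pop() → 10 has no legal effect

10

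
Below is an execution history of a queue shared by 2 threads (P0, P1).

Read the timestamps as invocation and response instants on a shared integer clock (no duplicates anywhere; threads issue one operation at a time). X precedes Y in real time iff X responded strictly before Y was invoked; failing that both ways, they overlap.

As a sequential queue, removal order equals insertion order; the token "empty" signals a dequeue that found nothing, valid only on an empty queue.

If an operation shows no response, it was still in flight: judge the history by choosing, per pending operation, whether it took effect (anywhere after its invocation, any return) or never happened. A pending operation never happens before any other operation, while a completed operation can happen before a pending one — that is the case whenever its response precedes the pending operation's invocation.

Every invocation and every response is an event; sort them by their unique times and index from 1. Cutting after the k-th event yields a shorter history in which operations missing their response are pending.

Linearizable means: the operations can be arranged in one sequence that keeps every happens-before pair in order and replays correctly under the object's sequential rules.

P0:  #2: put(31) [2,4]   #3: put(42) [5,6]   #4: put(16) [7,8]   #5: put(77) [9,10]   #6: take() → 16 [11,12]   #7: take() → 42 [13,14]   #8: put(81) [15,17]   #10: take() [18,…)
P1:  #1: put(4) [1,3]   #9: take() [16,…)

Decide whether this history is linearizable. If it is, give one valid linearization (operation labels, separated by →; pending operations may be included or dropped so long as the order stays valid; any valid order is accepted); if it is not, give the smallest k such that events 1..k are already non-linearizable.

cut after 11 events: linearizable; cut after 12 events (#6 responds, time 12): not linearizable
real-time-consistent orders of the 6 completed operations: 2 — all fail the queue replay
sample order #1, #2, #3, #4, #5, #6 stalls at step 6 — #6 take() → 16 has no legal effect
sample order #2, #1, #3, #4, #5, #6 stalls at step 6 — #6 take() → 16 has no legal effect

not linearizable — minimal violating prefix: 12 events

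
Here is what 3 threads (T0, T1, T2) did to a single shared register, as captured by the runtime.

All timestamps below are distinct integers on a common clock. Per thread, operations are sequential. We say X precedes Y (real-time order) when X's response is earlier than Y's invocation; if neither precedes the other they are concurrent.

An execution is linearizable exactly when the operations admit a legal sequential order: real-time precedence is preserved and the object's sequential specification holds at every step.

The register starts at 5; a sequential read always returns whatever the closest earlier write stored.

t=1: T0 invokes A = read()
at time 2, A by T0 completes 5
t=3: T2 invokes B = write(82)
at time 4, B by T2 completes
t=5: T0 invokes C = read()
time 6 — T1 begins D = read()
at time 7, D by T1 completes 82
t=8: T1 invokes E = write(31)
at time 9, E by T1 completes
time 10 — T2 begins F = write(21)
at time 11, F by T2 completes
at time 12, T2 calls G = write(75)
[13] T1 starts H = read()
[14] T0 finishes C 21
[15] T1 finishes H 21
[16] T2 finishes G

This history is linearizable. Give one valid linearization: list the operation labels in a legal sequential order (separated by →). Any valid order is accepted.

A → B → D → E → F → C → H → G

after step 1 (A read() → 5): value 5
after step 2 (B write(82)): value 82
after step 3 (D read() → 82): value 82
after step 4 (E write(31)): value 31
after step 5 (F write(21)): value 21
after step 6 (C read() → 21): value 21
after step 7 (H read() → 21): value 21
after step 8 (G write(75)): value 75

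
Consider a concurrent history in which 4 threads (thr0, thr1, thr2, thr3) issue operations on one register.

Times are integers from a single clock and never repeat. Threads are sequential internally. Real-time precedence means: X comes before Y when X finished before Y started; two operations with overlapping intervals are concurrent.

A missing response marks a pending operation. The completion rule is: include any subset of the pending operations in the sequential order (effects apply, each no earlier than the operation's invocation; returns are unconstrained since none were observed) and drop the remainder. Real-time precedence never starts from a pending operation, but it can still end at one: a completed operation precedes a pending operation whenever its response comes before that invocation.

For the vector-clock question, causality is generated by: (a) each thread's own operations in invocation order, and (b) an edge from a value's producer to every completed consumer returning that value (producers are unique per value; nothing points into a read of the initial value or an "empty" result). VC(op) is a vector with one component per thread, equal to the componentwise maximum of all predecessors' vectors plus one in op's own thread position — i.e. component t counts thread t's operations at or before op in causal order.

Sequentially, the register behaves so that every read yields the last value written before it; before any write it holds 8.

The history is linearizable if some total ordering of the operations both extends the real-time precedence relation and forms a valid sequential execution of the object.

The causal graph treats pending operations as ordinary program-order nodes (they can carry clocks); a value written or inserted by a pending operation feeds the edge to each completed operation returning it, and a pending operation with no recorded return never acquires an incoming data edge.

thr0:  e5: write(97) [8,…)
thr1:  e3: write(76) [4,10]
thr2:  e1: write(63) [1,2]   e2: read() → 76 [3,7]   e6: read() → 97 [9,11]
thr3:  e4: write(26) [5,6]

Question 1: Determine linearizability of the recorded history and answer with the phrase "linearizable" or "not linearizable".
witness order: e1, e3, e2, e4, e5, e6
step 1: e1 write(63) — value 63
step 2: e3 write(76) — value 76
step 3: e2 read() → 76 — value 76
step 4: e4 write(26) — value 26
step 5: e5 write(97) (pending, included) — value 97
step 6: e6 read() → 97 — value 97

linearizable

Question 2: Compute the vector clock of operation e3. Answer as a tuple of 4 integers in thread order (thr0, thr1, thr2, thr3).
no predecessors for e4 (invoked 5): thr3 increments from zero → (0, 0, 0, 1)
no predecessors for e1 (invoked 1): thr2 increments from zero → (0, 0, 1, 0)
no predecessors for e3 (invoked 4): thr1 increments from zero → (0, 1, 0, 0)
no predecessors for e5 (invoked 8): thr0 increments from zero → (1, 0, 0, 0)
e2 (invocation 3): componentwise max over VC(e1)=(0, 0, 1, 0), VC(e3)=(0, 1, 0, 0), +1 at thr2, giving (0, 1, 2, 0)
e6 (invocation 9): componentwise max over VC(e2)=(0, 1, 2, 0), VC(e5)=(1, 0, 0, 0), +1 at thr2, giving (1, 1, 3, 0)
target: VC(e3) = (0, 1, 0, 0)

(0, 1, 0, 0)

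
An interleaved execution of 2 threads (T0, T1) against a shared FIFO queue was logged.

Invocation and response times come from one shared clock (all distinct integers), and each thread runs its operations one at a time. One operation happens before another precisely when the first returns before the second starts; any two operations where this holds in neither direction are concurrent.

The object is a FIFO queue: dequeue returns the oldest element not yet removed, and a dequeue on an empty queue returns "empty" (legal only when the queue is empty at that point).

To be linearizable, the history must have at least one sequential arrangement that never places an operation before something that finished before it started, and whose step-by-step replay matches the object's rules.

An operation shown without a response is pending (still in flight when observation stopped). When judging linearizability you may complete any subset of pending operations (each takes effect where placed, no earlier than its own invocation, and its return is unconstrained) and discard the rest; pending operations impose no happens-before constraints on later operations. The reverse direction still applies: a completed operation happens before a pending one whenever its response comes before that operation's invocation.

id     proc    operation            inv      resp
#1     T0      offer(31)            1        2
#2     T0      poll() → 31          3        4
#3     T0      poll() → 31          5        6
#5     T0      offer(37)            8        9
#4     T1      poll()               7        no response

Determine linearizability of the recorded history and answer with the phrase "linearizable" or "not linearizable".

not linearizable

cut after 5 events: linearizable; cut after 6 events (#3 responds, time 6): not linearizable
one real-time candidate order over the 3 completed operations — the FIFO queue replay rejects it
one such order, #1, #2, #3, breaks at step 3 where #3 poll() → 31 is illegal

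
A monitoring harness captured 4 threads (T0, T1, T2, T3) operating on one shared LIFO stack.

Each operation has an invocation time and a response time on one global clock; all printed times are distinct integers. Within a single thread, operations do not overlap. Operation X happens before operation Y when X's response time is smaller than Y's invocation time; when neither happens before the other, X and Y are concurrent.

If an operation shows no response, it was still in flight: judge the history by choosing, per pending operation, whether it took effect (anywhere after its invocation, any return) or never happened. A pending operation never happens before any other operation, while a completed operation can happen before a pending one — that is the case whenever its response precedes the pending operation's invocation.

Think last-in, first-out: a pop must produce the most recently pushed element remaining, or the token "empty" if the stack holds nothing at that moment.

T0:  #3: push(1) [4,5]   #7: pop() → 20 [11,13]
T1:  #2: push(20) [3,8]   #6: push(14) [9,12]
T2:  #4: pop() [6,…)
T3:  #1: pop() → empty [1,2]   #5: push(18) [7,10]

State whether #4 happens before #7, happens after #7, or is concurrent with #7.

concurrent

#4 spans [6,…), #7 spans [11,13]
the intervals overlap in both directions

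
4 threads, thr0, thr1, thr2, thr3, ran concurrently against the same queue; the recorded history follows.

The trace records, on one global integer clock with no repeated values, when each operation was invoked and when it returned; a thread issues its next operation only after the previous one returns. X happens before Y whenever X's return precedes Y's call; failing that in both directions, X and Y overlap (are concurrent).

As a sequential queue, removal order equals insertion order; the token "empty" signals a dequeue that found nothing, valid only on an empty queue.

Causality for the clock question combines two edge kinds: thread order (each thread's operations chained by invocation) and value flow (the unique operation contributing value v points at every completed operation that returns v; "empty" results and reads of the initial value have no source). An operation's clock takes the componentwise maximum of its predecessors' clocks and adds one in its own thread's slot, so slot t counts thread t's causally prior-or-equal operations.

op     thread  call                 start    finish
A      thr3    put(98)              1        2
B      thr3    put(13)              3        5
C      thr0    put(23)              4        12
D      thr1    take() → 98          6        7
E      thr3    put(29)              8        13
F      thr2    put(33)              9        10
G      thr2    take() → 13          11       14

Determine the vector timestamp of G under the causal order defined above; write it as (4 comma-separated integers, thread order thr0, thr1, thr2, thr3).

invoked at 1, A has no predecessors; its own thr3 bump gives (0, 0, 0, 1)
invoked at 9, F has no predecessors; its own thr2 bump gives (0, 0, 1, 0)
invoked at 4, C has no predecessors; its own thr0 bump gives (1, 0, 0, 0)
B, invoked 3, takes VC(A)=(0, 0, 0, 1) under max, adds 1 for thr3 → (0, 0, 0, 2)
D, invoked 6, takes VC(A)=(0, 0, 0, 1) under max, adds 1 for thr1 → (0, 1, 0, 1)
E, invoked 8, takes VC(B)=(0, 0, 0, 2) under max, adds 1 for thr3 → (0, 0, 0, 3)
G, invoked 11, takes VC(B)=(0, 0, 0, 2), VC(F)=(0, 0, 1, 0) under max, adds 1 for thr2 → (0, 0, 2, 2)
target: VC(G) = (0, 0, 2, 2)

(0, 0, 2, 2)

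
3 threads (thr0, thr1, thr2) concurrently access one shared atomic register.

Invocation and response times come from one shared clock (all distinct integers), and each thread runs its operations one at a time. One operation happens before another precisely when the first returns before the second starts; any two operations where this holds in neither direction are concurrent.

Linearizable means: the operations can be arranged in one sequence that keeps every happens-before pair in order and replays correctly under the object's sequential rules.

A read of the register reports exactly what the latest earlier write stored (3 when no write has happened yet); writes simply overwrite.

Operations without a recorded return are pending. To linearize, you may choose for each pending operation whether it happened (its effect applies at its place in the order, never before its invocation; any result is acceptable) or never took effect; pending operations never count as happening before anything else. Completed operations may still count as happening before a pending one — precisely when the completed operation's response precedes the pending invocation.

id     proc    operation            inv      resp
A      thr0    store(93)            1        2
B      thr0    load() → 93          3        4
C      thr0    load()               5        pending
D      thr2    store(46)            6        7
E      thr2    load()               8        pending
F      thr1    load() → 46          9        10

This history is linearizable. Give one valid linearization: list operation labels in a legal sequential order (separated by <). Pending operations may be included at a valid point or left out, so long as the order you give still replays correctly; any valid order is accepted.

A < B < C < D < E < F

1. A store(93), leaving value 93
2. B load() → 93, leaving value 93
3. C load() (pending, included), leaving value 93
4. D store(46), leaving value 46
5. E load() (pending, included), leaving value 46
6. F load() → 46, leaving value 46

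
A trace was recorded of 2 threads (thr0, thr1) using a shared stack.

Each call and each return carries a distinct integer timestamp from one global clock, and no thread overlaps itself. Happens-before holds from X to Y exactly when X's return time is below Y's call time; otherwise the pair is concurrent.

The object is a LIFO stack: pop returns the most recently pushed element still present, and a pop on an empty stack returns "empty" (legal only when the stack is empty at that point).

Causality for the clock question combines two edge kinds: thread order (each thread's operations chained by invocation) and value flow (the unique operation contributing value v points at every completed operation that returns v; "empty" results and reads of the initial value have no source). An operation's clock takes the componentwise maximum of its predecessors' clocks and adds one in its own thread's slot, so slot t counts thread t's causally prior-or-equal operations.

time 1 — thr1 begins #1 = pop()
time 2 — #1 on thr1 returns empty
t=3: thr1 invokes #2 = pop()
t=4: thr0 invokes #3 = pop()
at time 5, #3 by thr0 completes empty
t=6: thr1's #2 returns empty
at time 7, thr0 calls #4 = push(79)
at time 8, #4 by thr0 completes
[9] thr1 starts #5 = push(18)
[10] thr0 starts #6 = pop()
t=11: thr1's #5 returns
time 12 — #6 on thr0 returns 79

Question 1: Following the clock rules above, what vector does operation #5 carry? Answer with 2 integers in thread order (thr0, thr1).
#1, invoked 1, has no incoming edges; only thr1's bump applies → (0, 1)
#3, invoked 4, has no incoming edges; only thr0's bump applies → (1, 0)
#2 (invocation 3): componentwise max over VC(#1)=(0, 1), +1 at thr1, giving (0, 2)
#4 (invocation 7): componentwise max over VC(#3)=(1, 0), +1 at thr0, giving (2, 0)
#5 (invocation 9): componentwise max over VC(#2)=(0, 2), +1 at thr1, giving (0, 3)
#6 (invocation 10): componentwise max over VC(#4)=(2, 0), +1 at thr0, giving (3, 0)
target: VC(#5) = (0, 3)

(0, 3)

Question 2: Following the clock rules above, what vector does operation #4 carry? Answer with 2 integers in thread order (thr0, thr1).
invoked at 1, #1 has no predecessors; its own thr1 bump gives (0, 1)
invoked at 4, #3 has no predecessors; its own thr0 bump gives (1, 0)
from VC(#1)=(0, 1), #2 (invoked 3) maxes components and bumps thr1 → (0, 2)
from VC(#3)=(1, 0), #4 (invoked 7) maxes components and bumps thr0 → (2, 0)
from VC(#2)=(0, 2), #5 (invoked 9) maxes components and bumps thr1 → (0, 3)
from VC(#4)=(2, 0), #6 (invoked 10) maxes components and bumps thr0 → (3, 0)
target: VC(#4) = (2, 0)

(2, 0)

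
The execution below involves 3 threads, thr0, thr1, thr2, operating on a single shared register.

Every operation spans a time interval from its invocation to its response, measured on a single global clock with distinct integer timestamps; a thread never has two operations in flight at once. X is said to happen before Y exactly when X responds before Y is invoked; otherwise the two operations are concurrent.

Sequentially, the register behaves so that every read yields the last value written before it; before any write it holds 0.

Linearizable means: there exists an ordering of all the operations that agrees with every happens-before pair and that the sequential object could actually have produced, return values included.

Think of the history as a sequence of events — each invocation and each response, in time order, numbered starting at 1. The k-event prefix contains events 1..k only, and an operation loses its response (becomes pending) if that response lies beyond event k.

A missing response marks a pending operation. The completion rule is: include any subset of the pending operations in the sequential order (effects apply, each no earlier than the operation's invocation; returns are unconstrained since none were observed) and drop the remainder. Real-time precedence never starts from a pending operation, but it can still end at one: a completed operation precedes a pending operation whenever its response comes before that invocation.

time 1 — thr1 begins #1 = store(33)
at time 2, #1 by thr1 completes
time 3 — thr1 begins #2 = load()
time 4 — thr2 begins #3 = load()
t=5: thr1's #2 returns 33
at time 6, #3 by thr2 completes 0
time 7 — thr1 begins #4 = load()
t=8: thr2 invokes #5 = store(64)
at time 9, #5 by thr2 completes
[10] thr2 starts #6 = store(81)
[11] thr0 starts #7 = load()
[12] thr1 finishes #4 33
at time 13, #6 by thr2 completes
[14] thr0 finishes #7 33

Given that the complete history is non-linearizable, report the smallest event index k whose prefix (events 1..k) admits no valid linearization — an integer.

a valid linearization of events 1..5 exists, for instance #1, #2:
1. #1 store(33), leaving value 33
2. #2 load() → 33, leaving value 33
include event 6 — #3 responding at 6 — and every candidate order breaks
for example #1, #2, #3 fails at step 3: #3 load() → 0 is not legal there
for example #1, #3, #2 fails at step 2: #3 load() → 0 is not legal there

6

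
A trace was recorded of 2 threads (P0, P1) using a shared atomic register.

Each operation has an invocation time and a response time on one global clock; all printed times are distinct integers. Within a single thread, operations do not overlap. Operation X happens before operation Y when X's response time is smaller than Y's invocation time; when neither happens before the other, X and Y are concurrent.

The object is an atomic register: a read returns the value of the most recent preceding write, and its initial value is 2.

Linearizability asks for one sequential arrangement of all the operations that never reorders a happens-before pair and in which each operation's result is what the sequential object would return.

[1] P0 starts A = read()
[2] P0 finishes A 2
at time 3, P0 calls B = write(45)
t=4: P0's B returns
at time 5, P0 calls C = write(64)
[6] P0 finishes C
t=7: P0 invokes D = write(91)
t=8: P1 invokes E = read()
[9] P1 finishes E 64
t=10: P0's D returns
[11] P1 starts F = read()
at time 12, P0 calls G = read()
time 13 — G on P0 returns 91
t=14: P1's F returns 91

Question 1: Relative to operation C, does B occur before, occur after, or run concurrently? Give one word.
Answer: before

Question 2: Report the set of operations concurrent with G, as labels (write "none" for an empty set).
Answer: F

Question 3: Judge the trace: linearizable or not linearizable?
witness order: A, B, C, E, D, F, G
1. A read() → 2, leaving value 2
2. B write(45), leaving value 45
3. C write(64), leaving value 64
4. E read() → 64, leaving value 64
5. D write(91), leaving value 91
6. F read() → 91, leaving value 91
7. G read() → 91, leaving value 91

linearizable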